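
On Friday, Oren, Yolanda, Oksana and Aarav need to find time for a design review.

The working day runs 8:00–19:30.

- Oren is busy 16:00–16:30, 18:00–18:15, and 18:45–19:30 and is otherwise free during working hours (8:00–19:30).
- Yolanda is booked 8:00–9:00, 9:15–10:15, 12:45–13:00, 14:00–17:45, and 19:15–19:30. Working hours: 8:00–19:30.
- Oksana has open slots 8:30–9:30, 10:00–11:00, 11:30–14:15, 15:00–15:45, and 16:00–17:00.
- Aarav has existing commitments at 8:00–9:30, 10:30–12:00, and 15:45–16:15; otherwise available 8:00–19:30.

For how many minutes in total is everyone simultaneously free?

120 minutes

Oren free within 08:00–19:30: 08:00–16:00, 16:30–18:00, 18:15–18:45.
Yolanda free within 08:00–19:30: 09:00–09:15, 10:15–12:45, 13:00–14:00, 17:45–19:15.
Aarav free within 08:00–19:30: 09:30–10:30, 12:00–15:45, 16:15–19:30.
Oren ∩ Yolanda: 09:00–09:15, 10:15–12:45, 13:00–14:00, 17:45–18:00, 18:15–18:45.
Oren ∩ Yolanda ∩ Oksana: 09:00–09:15, 10:15–11:00, 11:30–12:45, 13:00–14:00.
Oren ∩ Yolanda ∩ Oksana ∩ Aarav: 10:15–10:30, 12:00–12:45, 13:00–14:00.
Total common minutes: 15 + 45 + 60 = 120.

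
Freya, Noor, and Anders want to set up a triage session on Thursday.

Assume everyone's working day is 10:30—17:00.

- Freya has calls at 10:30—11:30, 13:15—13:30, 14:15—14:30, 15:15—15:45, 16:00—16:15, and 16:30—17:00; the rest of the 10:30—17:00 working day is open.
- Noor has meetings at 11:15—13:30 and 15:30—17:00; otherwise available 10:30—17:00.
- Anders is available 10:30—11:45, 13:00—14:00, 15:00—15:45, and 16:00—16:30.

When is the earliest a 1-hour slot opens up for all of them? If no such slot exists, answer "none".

none

Freya free within 10:30–17:00: 11:30–13:15, 13:30–14:15, 14:30–15:15, 15:45–16:00, 16:15–16:30.
Noor free within 10:30–17:00: 10:30–11:15, 13:30–15:30.
Freya ∩ Noor: 13:30–14:15, 14:30–15:15.
Freya ∩ Noor ∩ Anders: 13:30–14:00, 15:00–15:15.
Windows ≥ 60 min: (none).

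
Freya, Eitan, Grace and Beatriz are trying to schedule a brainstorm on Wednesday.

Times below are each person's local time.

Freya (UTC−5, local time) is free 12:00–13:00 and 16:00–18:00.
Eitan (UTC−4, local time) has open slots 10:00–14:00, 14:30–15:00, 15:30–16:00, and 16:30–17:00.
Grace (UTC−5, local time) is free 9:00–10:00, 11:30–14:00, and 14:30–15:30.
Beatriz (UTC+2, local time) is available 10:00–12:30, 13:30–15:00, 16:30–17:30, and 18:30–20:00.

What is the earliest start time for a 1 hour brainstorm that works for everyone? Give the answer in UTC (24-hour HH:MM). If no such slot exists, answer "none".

17:00

Freya → UTC: 17:00–18:00, 21:00–23:00.
Eitan → UTC: 14:00–18:00, 18:30–19:00, 19:30–20:00, 20:30–21:00.
Grace → UTC: 14:00–15:00, 16:30–19:00, 19:30–20:30.
Beatriz → UTC: 08:00–10:30, 11:30–13:00, 14:30–15:30, 16:30–18:00.
Freya ∩ Eitan: 17:00–18:00.
Freya ∩ Eitan ∩ Grace: 17:00–18:00.
Freya ∩ Eitan ∩ Grace ∩ Beatriz: 17:00–18:00.
Windows ≥ 60 min: 17:00–18:00.
Earliest such window starts at 17:00.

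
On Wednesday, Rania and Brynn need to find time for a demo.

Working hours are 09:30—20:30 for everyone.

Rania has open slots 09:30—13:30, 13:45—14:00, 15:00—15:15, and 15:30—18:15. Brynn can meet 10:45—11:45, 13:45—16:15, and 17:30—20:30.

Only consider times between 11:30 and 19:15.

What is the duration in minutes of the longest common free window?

Rania ∩ Brynn: 10:45–11:45, 13:45–14:00, 15:00–15:15, 15:30–16:15, 17:30–18:15.
Restricted to 11:30–19:15: 11:30–11:45, 13:45–14:00, 15:00–15:15, 15:30–16:15, 17:30–18:15.
Common window lengths: 15, 15, 15, 45, 45 min; longest is 45.

45 minutes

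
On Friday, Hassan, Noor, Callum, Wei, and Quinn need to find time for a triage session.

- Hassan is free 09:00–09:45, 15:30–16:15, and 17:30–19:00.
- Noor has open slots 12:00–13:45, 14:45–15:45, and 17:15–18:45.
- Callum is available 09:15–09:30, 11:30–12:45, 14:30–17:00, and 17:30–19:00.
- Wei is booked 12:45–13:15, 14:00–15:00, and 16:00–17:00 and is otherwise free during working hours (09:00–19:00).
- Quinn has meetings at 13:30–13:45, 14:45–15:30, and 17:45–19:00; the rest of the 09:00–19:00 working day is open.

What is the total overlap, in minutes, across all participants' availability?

Wei free within 09:00–19:00: 09:00–12:45, 13:15–14:00, 15:00–16:00, 17:00–19:00.
Quinn free within 09:00–19:00: 09:00–13:30, 13:45–14:45, 15:30–17:45.
Hassan ∩ Noor: 15:30–15:45, 17:30–18:45.
Hassan ∩ Noor ∩ Callum: 15:30–15:45, 17:30–18:45.
Hassan ∩ Noor ∩ Callum ∩ Wei: 15:30–15:45, 17:30–18:45.
Hassan ∩ Noor ∩ Callum ∩ Wei ∩ Quinn: 15:30–15:45, 17:30–17:45.
Total common minutes: 15 + 15 = 30.

30 minutes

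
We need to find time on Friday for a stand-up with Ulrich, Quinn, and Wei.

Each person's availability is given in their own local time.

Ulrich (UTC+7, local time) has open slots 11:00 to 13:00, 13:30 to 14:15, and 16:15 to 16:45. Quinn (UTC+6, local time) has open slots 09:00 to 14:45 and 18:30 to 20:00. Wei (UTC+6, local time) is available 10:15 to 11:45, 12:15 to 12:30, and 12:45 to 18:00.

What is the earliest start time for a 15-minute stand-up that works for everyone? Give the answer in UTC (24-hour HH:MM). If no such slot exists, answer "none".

Ulrich → UTC: 04:00–06:00, 06:30–07:15, 09:15–09:45.
Quinn → UTC: 03:00–08:45, 12:30–14:00.
Wei → UTC: 04:15–05:45, 06:15–06:30, 06:45–12:00.
Ulrich ∩ Quinn: 04:00–06:00, 06:30–07:15.
Ulrich ∩ Quinn ∩ Wei: 04:15–05:45, 06:45–07:15.
Windows ≥ 15 min: 04:15–05:45, 06:45–07:15.
Earliest such window starts at 04:15.

04:15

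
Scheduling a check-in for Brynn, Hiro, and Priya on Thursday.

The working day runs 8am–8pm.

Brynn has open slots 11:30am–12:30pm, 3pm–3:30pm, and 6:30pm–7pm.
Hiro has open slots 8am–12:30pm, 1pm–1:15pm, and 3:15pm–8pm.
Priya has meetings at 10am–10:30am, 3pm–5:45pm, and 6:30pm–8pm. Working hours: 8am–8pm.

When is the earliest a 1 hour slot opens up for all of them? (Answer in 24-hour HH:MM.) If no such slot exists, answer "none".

11:30

Priya free within 08:00–20:00: 08:00–10:00, 10:30–15:00, 17:45–18:30.
Brynn ∩ Hiro: 11:30–12:30, 15:15–15:30, 18:30–19:00.
Brynn ∩ Hiro ∩ Priya: 11:30–12:30.
Windows ≥ 60 min: 11:30–12:30.
Earliest such window starts at 11:30.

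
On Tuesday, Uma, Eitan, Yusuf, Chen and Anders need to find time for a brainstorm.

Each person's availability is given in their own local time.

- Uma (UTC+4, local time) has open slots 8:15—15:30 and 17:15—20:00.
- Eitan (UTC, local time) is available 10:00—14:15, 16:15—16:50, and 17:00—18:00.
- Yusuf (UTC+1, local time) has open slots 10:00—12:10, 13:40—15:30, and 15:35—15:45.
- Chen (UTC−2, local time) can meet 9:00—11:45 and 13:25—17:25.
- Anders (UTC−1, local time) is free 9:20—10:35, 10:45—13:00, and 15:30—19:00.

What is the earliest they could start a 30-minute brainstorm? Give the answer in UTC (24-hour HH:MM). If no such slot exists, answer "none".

13:15

Uma → UTC: 04:15–11:30, 13:15–16:00.
Eitan → UTC: 10:00–14:15, 16:15–16:50, 17:00–18:00.
Yusuf → UTC: 09:00–11:10, 12:40–14:30, 14:35–14:45.
Chen → UTC: 11:00–13:45, 15:25–19:25.
Anders → UTC: 10:20–11:35, 11:45–14:00, 16:30–20:00.
Uma ∩ Eitan: 10:00–11:30, 13:15–14:15.
Uma ∩ Eitan ∩ Yusuf: 10:00–11:10, 13:15–14:15.
Uma ∩ Eitan ∩ Yusuf ∩ Chen: 11:00–11:10, 13:15–13:45.
Uma ∩ Eitan ∩ Yusuf ∩ Chen ∩ Anders: 11:00–11:10, 13:15–13:45.
Windows ≥ 30 min: 13:15–13:45.
Earliest such window starts at 13:15.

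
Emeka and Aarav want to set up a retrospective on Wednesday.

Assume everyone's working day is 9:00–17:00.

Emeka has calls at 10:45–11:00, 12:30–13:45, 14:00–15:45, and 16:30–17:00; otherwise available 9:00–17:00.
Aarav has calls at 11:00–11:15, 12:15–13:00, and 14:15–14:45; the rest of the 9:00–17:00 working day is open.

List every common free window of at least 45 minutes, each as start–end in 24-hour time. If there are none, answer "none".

Emeka free within 09:00–17:00: 09:00–10:45, 11:00–12:30, 13:45–14:00, 15:45–16:30.
Aarav free within 09:00–17:00: 09:00–11:00, 11:15–12:15, 13:00–14:15, 14:45–17:00.
Emeka ∩ Aarav: 09:00–10:45, 11:15–12:15, 13:45–14:00, 15:45–16:30.
Windows ≥ 45 min: 09:00–10:45, 11:15–12:15, 15:45–16:30.

09:00–10:45, 11:15–12:15, 15:45–16:30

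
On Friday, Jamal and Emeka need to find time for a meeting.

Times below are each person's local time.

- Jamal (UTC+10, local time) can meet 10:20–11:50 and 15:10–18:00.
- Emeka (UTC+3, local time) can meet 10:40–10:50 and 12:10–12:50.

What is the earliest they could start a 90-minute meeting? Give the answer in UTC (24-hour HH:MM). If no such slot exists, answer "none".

Jamal → UTC: 00:20–01:50, 05:10–08:00.
Emeka → UTC: 07:40–07:50, 09:10–09:50.
Jamal ∩ Emeka: 07:40–07:50.
Windows ≥ 90 min: (none).

none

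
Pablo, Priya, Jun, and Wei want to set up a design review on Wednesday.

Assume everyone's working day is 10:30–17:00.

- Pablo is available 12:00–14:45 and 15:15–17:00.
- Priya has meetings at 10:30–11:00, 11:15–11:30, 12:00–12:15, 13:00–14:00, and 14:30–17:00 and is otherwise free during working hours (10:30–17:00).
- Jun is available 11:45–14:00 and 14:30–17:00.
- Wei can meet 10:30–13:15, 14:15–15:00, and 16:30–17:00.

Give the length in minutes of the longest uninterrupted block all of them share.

Priya free within 10:30–17:00: 11:00–11:15, 11:30–12:00, 12:15–13:00, 14:00–14:30.
Pablo ∩ Priya: 12:15–13:00, 14:00–14:30.
Pablo ∩ Priya ∩ Jun: 12:15–13:00.
Pablo ∩ Priya ∩ Jun ∩ Wei: 12:15–13:00.
Single common window of 45 minutes.

45 minutes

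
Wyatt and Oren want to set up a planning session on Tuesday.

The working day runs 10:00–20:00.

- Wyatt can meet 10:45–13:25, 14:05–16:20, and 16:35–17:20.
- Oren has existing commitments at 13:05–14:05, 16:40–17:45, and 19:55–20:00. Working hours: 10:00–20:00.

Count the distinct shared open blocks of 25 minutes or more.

2

Oren free within 10:00–20:00: 10:00–13:05, 14:05–16:40, 17:45–19:55.
Wyatt ∩ Oren: 10:45–13:05, 14:05–16:20, 16:35–16:40.
Windows ≥ 25 min: 10:45–13:05, 14:05–16:20.
That's 2 windows.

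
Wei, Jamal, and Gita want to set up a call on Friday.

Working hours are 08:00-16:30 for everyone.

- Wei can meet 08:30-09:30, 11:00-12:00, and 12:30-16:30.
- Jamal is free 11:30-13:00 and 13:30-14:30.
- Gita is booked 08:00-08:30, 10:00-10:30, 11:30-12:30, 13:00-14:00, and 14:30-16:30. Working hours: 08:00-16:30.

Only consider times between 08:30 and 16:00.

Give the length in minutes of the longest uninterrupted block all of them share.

Gita free within 08:00–16:30: 08:30–10:00, 10:30–11:30, 12:30–13:00, 14:00–14:30.
Wei ∩ Jamal: 11:30–12:00, 12:30–13:00, 13:30–14:30.
Wei ∩ Jamal ∩ Gita: 12:30–13:00, 14:00–14:30.
Restricted to 08:30–16:00: 12:30–13:00, 14:00–14:30.
Common window lengths: 30, 30 min; longest is 30.

30 minutes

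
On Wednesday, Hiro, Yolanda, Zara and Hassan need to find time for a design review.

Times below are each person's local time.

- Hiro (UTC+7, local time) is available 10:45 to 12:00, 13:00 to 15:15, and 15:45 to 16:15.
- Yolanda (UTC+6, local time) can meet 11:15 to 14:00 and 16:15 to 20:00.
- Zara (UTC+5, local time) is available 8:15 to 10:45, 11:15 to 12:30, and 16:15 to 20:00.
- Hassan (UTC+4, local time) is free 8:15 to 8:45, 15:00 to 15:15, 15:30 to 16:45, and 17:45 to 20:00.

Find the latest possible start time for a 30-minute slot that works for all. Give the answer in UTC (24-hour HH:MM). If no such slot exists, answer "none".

Hiro → UTC: 03:45–05:00, 06:00–08:15, 08:45–09:15.
Yolanda → UTC: 05:15–08:00, 10:15–14:00.
Zara → UTC: 03:15–05:45, 06:15–07:30, 11:15–15:00.
Hassan → UTC: 04:15–04:45, 11:00–11:15, 11:30–12:45, 13:45–16:00.
Hiro ∩ Yolanda: 06:00–08:00.
Hiro ∩ Yolanda ∩ Zara: 06:15–07:30.
Hiro ∩ Yolanda ∩ Zara ∩ Hassan: (none).
Windows ≥ 30 min: (none).

none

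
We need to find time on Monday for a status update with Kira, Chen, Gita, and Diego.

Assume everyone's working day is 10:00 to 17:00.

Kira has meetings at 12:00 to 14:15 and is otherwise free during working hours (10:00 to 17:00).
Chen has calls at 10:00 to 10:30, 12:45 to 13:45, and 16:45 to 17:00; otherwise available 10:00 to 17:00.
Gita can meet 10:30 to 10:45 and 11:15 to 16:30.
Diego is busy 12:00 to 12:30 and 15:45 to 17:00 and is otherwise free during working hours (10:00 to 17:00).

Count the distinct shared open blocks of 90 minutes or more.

1

Kira free within 10:00–17:00: 10:00–12:00, 14:15–17:00.
Chen free within 10:00–17:00: 10:30–12:45, 13:45–16:45.
Diego free within 10:00–17:00: 10:00–12:00, 12:30–15:45.
Kira ∩ Chen: 10:30–12:00, 14:15–16:45.
Kira ∩ Chen ∩ Gita: 10:30–10:45, 11:15–12:00, 14:15–16:30.
Kira ∩ Chen ∩ Gita ∩ Diego: 10:30–10:45, 11:15–12:00, 14:15–15:45.
Windows ≥ 90 min: 14:15–15:45.
That's 1 window.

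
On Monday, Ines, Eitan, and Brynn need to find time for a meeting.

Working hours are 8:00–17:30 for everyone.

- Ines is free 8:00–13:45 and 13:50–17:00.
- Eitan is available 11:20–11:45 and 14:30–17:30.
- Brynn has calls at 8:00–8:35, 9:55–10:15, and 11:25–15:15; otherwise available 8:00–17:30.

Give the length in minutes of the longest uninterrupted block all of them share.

Brynn free within 08:00–17:30: 08:35–09:55, 10:15–11:25, 15:15–17:30.
Ines ∩ Eitan: 11:20–11:45, 14:30–17:00.
Ines ∩ Eitan ∩ Brynn: 11:20–11:25, 15:15–17:00.
Common window lengths: 5, 105 min; longest is 105.

105 minutes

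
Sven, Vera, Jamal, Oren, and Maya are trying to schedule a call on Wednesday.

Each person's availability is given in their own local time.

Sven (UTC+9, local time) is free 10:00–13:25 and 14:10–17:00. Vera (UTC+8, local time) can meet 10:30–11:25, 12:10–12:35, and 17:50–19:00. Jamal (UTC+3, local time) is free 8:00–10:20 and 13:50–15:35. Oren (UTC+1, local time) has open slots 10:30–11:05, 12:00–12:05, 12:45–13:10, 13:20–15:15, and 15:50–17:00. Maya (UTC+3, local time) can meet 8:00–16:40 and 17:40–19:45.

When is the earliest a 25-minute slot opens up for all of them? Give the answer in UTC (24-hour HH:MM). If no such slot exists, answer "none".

none

Sven → UTC: 01:00–04:25, 05:10–08:00.
Vera → UTC: 02:30–03:25, 04:10–04:35, 09:50–11:00.
Jamal → UTC: 05:00–07:20, 10:50–12:35.
Oren → UTC: 09:30–10:05, 11:00–11:05, 11:45–12:10, 12:20–14:15, 14:50–16:00.
Maya → UTC: 05:00–13:40, 14:40–16:45.
Sven ∩ Vera: 02:30–03:25, 04:10–04:25.
Sven ∩ Vera ∩ Jamal: (none).
Sven ∩ Vera ∩ Jamal ∩ Oren: (none).
Sven ∩ Vera ∩ Jamal ∩ Oren ∩ Maya: (none).
Windows ≥ 25 min: (none).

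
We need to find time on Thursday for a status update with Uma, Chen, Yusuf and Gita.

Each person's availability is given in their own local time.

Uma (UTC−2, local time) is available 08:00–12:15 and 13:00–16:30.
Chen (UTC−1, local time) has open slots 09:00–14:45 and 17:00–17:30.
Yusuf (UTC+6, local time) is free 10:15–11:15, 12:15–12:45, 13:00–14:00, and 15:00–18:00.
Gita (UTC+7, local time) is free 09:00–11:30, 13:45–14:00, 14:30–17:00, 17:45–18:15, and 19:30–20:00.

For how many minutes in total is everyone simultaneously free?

Uma → UTC: 10:00–14:15, 15:00–18:30.
Chen → UTC: 10:00–15:45, 18:00–18:30.
Yusuf → UTC: 04:15–05:15, 06:15–06:45, 07:00–08:00, 09:00–12:00.
Gita → UTC: 02:00–04:30, 06:45–07:00, 07:30–10:00, 10:45–11:15, 12:30–13:00.
Uma ∩ Chen: 10:00–14:15, 15:00–15:45, 18:00–18:30.
Uma ∩ Chen ∩ Yusuf: 10:00–12:00.
Uma ∩ Chen ∩ Yusuf ∩ Gita: 10:45–11:15.
Total common minutes: 30.

30 minutes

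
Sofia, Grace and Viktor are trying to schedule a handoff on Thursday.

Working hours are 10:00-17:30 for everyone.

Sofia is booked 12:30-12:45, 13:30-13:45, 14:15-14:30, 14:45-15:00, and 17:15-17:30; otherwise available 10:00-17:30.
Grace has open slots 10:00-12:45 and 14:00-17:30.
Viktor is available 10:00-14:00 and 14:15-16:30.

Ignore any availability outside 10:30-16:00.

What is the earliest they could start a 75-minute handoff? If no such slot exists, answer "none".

10:30

Sofia free within 10:00–17:30: 10:00–12:30, 12:45–13:30, 13:45–14:15, 14:30–14:45, 15:00–17:15.
Sofia ∩ Grace: 10:00–12:30, 14:00–14:15, 14:30–14:45, 15:00–17:15.
Sofia ∩ Grace ∩ Viktor: 10:00–12:30, 14:30–14:45, 15:00–16:30.
Restricted to 10:30–16:00: 10:30–12:30, 14:30–14:45, 15:00–16:00.
Windows ≥ 75 min: 10:30–12:30.
Earliest such window starts at 10:30.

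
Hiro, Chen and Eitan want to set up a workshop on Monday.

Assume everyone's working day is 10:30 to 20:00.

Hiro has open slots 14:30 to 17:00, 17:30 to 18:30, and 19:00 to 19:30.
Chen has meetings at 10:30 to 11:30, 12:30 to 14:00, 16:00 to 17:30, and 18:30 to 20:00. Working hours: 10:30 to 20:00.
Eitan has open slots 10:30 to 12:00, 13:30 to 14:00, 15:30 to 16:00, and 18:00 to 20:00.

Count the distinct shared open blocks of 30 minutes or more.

2

Chen free within 10:30–20:00: 11:30–12:30, 14:00–16:00, 17:30–18:30.
Hiro ∩ Chen: 14:30–16:00, 17:30–18:30.
Hiro ∩ Chen ∩ Eitan: 15:30–16:00, 18:00–18:30.
Windows ≥ 30 min: 15:30–16:00, 18:00–18:30.
That's 2 windows.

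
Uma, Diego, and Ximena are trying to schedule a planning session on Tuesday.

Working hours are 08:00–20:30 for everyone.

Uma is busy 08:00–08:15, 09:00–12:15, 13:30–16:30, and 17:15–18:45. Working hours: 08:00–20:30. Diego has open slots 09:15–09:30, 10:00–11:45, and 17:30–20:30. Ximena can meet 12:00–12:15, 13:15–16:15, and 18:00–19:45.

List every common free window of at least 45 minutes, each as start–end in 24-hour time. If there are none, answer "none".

Uma free within 08:00–20:30: 08:15–09:00, 12:15–13:30, 16:30–17:15, 18:45–20:30.
Uma ∩ Diego: 18:45–20:30.
Uma ∩ Diego ∩ Ximena: 18:45–19:45.
Windows ≥ 45 min: 18:45–19:45.

18:45–19:45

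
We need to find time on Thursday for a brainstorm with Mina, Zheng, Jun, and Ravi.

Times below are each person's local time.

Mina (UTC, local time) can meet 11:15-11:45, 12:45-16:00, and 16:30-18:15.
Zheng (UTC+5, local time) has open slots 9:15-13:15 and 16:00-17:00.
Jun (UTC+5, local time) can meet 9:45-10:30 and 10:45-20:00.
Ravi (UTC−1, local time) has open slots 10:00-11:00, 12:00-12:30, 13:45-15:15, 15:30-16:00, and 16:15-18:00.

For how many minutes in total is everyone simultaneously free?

Mina → UTC: 11:15–11:45, 12:45–16:00, 16:30–18:15.
Zheng → UTC: 04:15–08:15, 11:00–12:00.
Jun → UTC: 04:45–05:30, 05:45–15:00.
Ravi → UTC: 11:00–12:00, 13:00–13:30, 14:45–16:15, 16:30–17:00, 17:15–19:00.
Mina ∩ Zheng: 11:15–11:45.
Mina ∩ Zheng ∩ Jun: 11:15–11:45.
Mina ∩ Zheng ∩ Jun ∩ Ravi: 11:15–11:45.
Total common minutes: 30.

30 minutes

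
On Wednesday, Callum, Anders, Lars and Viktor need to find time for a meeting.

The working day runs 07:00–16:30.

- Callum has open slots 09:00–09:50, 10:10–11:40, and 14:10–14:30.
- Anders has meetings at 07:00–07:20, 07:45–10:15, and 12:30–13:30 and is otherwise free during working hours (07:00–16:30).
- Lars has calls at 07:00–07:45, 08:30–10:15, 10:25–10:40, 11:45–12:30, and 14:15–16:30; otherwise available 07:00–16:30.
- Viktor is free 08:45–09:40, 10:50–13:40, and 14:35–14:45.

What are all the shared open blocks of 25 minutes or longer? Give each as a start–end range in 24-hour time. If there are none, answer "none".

10:50–11:40

Anders free within 07:00–16:30: 07:20–07:45, 10:15–12:30, 13:30–16:30.
Lars free within 07:00–16:30: 07:45–08:30, 10:15–10:25, 10:40–11:45, 12:30–14:15.
Callum ∩ Anders: 10:15–11:40, 14:10–14:30.
Callum ∩ Anders ∩ Lars: 10:15–10:25, 10:40–11:40, 14:10–14:15.
Callum ∩ Anders ∩ Lars ∩ Viktor: 10:50–11:40.
Windows ≥ 25 min: 10:50–11:40.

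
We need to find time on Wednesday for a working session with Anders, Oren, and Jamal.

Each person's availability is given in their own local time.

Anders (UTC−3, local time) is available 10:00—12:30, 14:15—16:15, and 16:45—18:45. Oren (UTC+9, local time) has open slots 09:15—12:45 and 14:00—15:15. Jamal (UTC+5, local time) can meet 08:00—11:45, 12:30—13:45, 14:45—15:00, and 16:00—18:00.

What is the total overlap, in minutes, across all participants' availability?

0 minutes

Anders → UTC: 13:00–15:30, 17:15–19:15, 19:45–21:45.
Oren → UTC: 00:15–03:45, 05:00–06:15.
Jamal → UTC: 03:00–06:45, 07:30–08:45, 09:45–10:00, 11:00–13:00.
Anders ∩ Oren: (none).
Anders ∩ Oren ∩ Jamal: (none).
Total common minutes: 0.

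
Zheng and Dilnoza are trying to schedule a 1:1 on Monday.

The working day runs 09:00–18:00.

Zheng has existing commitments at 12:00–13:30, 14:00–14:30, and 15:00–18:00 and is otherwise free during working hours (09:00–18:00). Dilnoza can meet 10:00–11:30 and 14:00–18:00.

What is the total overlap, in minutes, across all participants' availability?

120 minutes

Zheng free within 09:00–18:00: 09:00–12:00, 13:30–14:00, 14:30–15:00.
Zheng ∩ Dilnoza: 10:00–11:30, 14:30–15:00.
Total common minutes: 90 + 30 = 120.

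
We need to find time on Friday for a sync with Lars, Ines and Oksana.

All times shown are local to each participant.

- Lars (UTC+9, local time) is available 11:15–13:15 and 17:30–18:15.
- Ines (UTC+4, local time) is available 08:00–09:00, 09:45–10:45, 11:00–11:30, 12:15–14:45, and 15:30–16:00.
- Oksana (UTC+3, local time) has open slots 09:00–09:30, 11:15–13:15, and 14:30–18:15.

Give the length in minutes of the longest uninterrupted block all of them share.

Lars → UTC: 02:15–04:15, 08:30–09:15.
Ines → UTC: 04:00–05:00, 05:45–06:45, 07:00–07:30, 08:15–10:45, 11:30–12:00.
Oksana → UTC: 06:00–06:30, 08:15–10:15, 11:30–15:15.
Lars ∩ Ines: 04:00–04:15, 08:30–09:15.
Lars ∩ Ines ∩ Oksana: 08:30–09:15.
Single common window of 45 minutes.

45 minutes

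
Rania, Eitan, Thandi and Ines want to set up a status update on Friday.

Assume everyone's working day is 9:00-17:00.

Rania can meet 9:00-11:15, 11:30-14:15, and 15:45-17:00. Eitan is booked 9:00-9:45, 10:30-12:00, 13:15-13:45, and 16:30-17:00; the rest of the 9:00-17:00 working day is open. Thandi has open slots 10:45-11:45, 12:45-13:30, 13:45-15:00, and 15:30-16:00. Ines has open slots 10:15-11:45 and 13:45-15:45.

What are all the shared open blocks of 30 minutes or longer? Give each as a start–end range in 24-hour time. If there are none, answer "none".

13:45–14:15

Eitan free within 09:00–17:00: 09:45–10:30, 12:00–13:15, 13:45–16:30.
Rania ∩ Eitan: 09:45–10:30, 12:00–13:15, 13:45–14:15, 15:45–16:30.
Rania ∩ Eitan ∩ Thandi: 12:45–13:15, 13:45–14:15, 15:45–16:00.
Rania ∩ Eitan ∩ Thandi ∩ Ines: 13:45–14:15.
Windows ≥ 30 min: 13:45–14:15.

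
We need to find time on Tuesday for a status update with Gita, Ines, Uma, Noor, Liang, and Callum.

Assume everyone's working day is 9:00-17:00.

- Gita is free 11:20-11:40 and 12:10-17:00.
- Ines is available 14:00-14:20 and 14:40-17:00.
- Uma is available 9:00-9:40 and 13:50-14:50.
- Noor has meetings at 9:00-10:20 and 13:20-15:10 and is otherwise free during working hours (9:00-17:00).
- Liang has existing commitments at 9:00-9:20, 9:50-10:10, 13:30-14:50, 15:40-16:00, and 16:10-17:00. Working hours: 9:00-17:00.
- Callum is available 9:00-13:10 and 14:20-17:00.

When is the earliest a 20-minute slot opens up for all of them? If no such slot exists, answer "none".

Noor free within 09:00–17:00: 10:20–13:20, 15:10–17:00.
Liang free within 09:00–17:00: 09:20–09:50, 10:10–13:30, 14:50–15:40, 16:00–16:10.
Gita ∩ Ines: 14:00–14:20, 14:40–17:00.
Gita ∩ Ines ∩ Uma: 14:00–14:20, 14:40–14:50.
Gita ∩ Ines ∩ Uma ∩ Noor: (none).
Gita ∩ Ines ∩ Uma ∩ Noor ∩ Liang: (none).
Gita ∩ Ines ∩ Uma ∩ Noor ∩ Liang ∩ Callum: (none).
Windows ≥ 20 min: (none).

none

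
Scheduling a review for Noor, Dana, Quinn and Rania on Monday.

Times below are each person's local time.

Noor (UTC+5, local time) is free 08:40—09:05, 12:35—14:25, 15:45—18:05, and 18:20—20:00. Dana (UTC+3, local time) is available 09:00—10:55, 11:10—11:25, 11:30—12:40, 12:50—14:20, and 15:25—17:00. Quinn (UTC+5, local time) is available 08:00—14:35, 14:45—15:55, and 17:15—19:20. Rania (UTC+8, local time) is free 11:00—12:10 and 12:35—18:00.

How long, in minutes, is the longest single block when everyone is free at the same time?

Noor → UTC: 03:40–04:05, 07:35–09:25, 10:45–13:05, 13:20–15:00.
Dana → UTC: 06:00–07:55, 08:10–08:25, 08:30–09:40, 09:50–11:20, 12:25–14:00.
Quinn → UTC: 03:00–09:35, 09:45–10:55, 12:15–14:20.
Rania → UTC: 03:00–04:10, 04:35–10:00.
Noor ∩ Dana: 07:35–07:55, 08:10–08:25, 08:30–09:25, 10:45–11:20, 12:25–13:05, 13:20–14:00.
Noor ∩ Dana ∩ Quinn: 07:35–07:55, 08:10–08:25, 08:30–09:25, 10:45–10:55, 12:25–13:05, 13:20–14:00.
Noor ∩ Dana ∩ Quinn ∩ Rania: 07:35–07:55, 08:10–08:25, 08:30–09:25.
Common window lengths: 20, 15, 55 min; longest is 55.

55 minutes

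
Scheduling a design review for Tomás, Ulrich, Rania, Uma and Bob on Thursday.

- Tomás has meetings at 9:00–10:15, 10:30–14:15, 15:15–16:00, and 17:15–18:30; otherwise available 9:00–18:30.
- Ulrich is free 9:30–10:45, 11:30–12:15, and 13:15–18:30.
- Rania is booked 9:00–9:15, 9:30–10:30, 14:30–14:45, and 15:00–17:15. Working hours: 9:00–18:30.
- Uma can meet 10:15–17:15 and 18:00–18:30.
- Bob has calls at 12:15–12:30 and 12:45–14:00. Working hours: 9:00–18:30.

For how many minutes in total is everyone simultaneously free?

30 minutes

Tomás free within 09:00–18:30: 10:15–10:30, 14:15–15:15, 16:00–17:15.
Rania free within 09:00–18:30: 09:15–09:30, 10:30–14:30, 14:45–15:00, 17:15–18:30.
Bob free within 09:00–18:30: 09:00–12:15, 12:30–12:45, 14:00–18:30.
Tomás ∩ Ulrich: 10:15–10:30, 14:15–15:15, 16:00–17:15.
Tomás ∩ Ulrich ∩ Rania: 14:15–14:30, 14:45–15:00.
Tomás ∩ Ulrich ∩ Rania ∩ Uma: 14:15–14:30, 14:45–15:00.
Tomás ∩ Ulrich ∩ Rania ∩ Uma ∩ Bob: 14:15–14:30, 14:45–15:00.
Total common minutes: 15 + 15 = 30.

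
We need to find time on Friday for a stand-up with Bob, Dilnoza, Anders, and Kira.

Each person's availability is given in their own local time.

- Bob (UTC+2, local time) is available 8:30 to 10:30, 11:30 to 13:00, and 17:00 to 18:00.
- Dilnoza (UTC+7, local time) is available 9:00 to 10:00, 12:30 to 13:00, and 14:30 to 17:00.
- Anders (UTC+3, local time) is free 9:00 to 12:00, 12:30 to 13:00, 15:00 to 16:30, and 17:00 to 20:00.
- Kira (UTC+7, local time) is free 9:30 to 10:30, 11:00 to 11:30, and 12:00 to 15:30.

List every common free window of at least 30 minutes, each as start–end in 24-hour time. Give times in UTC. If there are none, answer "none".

Bob → UTC: 06:30–08:30, 09:30–11:00, 15:00–16:00.
Dilnoza → UTC: 02:00–03:00, 05:30–06:00, 07:30–10:00.
Anders → UTC: 06:00–09:00, 09:30–10:00, 12:00–13:30, 14:00–17:00.
Kira → UTC: 02:30–03:30, 04:00–04:30, 05:00–08:30.
Bob ∩ Dilnoza: 07:30–08:30, 09:30–10:00.
Bob ∩ Dilnoza ∩ Anders: 07:30–08:30, 09:30–10:00.
Bob ∩ Dilnoza ∩ Anders ∩ Kira: 07:30–08:30.
Windows ≥ 30 min: 07:30–08:30.

07:30–08:30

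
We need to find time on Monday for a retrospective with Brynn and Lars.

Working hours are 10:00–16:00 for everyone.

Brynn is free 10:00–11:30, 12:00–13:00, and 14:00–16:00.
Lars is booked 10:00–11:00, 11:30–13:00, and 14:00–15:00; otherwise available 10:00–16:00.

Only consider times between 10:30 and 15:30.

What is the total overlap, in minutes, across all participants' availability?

60 minutes

Lars free within 10:00–16:00: 11:00–11:30, 13:00–14:00, 15:00–16:00.
Brynn ∩ Lars: 11:00–11:30, 15:00–16:00.
Restricted to 10:30–15:30: 11:00–11:30, 15:00–15:30.
Total common minutes: 30 + 30 = 60.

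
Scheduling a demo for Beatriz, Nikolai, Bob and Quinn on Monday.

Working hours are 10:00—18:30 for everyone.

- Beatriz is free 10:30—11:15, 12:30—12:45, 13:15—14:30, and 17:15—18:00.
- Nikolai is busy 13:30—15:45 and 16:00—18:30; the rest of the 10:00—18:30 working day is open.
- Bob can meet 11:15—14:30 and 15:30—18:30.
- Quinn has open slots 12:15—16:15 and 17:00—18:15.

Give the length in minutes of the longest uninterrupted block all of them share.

Nikolai free within 10:00–18:30: 10:00–13:30, 15:45–16:00.
Beatriz ∩ Nikolai: 10:30–11:15, 12:30–12:45, 13:15–13:30.
Beatriz ∩ Nikolai ∩ Bob: 12:30–12:45, 13:15–13:30.
Beatriz ∩ Nikolai ∩ Bob ∩ Quinn: 12:30–12:45, 13:15–13:30.
Common window lengths: 15, 15 min; longest is 15.

15 minutes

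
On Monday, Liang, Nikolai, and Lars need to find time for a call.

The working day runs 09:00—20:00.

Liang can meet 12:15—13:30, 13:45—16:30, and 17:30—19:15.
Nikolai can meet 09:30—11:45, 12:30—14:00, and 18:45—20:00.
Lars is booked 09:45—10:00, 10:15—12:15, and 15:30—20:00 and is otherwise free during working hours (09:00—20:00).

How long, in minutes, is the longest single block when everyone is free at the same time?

60 minutes

Lars free within 09:00–20:00: 09:00–09:45, 10:00–10:15, 12:15–15:30.
Liang ∩ Nikolai: 12:30–13:30, 13:45–14:00, 18:45–19:15.
Liang ∩ Nikolai ∩ Lars: 12:30–13:30, 13:45–14:00.
Common window lengths: 60, 15 min; longest is 60.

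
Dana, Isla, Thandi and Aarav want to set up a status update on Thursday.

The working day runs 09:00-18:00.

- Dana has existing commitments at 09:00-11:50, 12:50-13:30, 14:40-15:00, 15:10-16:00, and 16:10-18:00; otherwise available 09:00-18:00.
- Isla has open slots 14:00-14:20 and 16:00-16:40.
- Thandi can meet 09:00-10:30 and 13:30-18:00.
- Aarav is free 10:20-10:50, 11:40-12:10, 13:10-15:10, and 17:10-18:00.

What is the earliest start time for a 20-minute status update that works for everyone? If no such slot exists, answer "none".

Dana free within 09:00–18:00: 11:50–12:50, 13:30–14:40, 15:00–15:10, 16:00–16:10.
Dana ∩ Isla: 14:00–14:20, 16:00–16:10.
Dana ∩ Isla ∩ Thandi: 14:00–14:20, 16:00–16:10.
Dana ∩ Isla ∩ Thandi ∩ Aarav: 14:00–14:20.
Windows ≥ 20 min: 14:00–14:20.
Earliest such window starts at 14:00.

14:00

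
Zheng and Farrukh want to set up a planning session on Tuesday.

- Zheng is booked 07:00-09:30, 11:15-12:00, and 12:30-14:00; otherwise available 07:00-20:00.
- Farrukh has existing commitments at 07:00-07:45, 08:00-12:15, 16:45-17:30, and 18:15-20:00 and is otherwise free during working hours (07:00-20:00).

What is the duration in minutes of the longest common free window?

Zheng free within 07:00–20:00: 09:30–11:15, 12:00–12:30, 14:00–20:00.
Farrukh free within 07:00–20:00: 07:45–08:00, 12:15–16:45, 17:30–18:15.
Zheng ∩ Farrukh: 12:15–12:30, 14:00–16:45, 17:30–18:15.
Common window lengths: 15, 165, 45 min; longest is 165.

165 minutes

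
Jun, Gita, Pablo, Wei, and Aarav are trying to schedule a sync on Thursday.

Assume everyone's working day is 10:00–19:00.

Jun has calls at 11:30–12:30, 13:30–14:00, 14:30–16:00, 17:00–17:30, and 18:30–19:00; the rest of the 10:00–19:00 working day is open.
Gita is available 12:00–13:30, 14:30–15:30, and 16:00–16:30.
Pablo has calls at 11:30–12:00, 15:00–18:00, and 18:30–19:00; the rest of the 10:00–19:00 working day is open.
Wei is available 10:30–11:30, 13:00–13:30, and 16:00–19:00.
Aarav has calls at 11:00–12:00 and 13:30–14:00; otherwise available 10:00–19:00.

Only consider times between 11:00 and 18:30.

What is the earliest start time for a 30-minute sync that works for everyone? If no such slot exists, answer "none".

Jun free within 10:00–19:00: 10:00–11:30, 12:30–13:30, 14:00–14:30, 16:00–17:00, 17:30–18:30.
Pablo free within 10:00–19:00: 10:00–11:30, 12:00–15:00, 18:00–18:30.
Aarav free within 10:00–19:00: 10:00–11:00, 12:00–13:30, 14:00–19:00.
Jun ∩ Gita: 12:30–13:30, 16:00–16:30.
Jun ∩ Gita ∩ Pablo: 12:30–13:30.
Jun ∩ Gita ∩ Pablo ∩ Wei: 13:00–13:30.
Jun ∩ Gita ∩ Pablo ∩ Wei ∩ Aarav: 13:00–13:30.
Restricted to 11:00–18:30: 13:00–13:30.
Windows ≥ 30 min: 13:00–13:30.
Earliest such window starts at 13:00.

13:00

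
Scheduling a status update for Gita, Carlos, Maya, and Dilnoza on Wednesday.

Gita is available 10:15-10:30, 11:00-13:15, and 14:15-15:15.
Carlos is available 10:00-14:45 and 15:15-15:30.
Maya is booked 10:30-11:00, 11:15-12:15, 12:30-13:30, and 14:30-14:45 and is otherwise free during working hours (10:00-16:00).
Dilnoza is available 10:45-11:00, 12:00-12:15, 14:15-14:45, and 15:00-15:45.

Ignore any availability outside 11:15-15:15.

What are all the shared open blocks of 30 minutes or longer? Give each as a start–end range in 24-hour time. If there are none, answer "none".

Maya free within 10:00–16:00: 10:00–10:30, 11:00–11:15, 12:15–12:30, 13:30–14:30, 14:45–16:00.
Gita ∩ Carlos: 10:15–10:30, 11:00–13:15, 14:15–14:45.
Gita ∩ Carlos ∩ Maya: 10:15–10:30, 11:00–11:15, 12:15–12:30, 14:15–14:30.
Gita ∩ Carlos ∩ Maya ∩ Dilnoza: 14:15–14:30.
Restricted to 11:15–15:15: 14:15–14:30.
Windows ≥ 30 min: (none).

none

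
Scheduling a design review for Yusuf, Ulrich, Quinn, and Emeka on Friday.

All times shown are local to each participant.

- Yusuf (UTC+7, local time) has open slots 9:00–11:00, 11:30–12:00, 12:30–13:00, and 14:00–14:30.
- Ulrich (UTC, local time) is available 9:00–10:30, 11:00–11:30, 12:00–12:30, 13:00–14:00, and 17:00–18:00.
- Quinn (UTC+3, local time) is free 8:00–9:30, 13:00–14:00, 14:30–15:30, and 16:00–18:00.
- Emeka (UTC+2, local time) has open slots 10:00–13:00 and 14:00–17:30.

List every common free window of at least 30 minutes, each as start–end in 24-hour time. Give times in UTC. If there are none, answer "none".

Yusuf → UTC: 02:00–04:00, 04:30–05:00, 05:30–06:00, 07:00–07:30.
Ulrich → UTC: 09:00–10:30, 11:00–11:30, 12:00–12:30, 13:00–14:00, 17:00–18:00.
Quinn → UTC: 05:00–06:30, 10:00–11:00, 11:30–12:30, 13:00–15:00.
Emeka → UTC: 08:00–11:00, 12:00–15:30.
Yusuf ∩ Ulrich: (none).
Yusuf ∩ Ulrich ∩ Quinn: (none).
Yusuf ∩ Ulrich ∩ Quinn ∩ Emeka: (none).
Windows ≥ 30 min: (none).

none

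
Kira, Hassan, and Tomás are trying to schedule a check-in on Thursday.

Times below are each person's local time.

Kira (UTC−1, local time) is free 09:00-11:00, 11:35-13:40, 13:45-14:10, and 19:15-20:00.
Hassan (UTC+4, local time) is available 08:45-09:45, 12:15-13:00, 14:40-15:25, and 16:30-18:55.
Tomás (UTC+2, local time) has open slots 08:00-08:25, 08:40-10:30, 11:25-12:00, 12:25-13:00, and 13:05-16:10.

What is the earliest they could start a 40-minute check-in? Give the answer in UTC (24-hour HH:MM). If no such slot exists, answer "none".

12:35

Kira → UTC: 10:00–12:00, 12:35–14:40, 14:45–15:10, 20:15–21:00.
Hassan → UTC: 04:45–05:45, 08:15–09:00, 10:40–11:25, 12:30–14:55.
Tomás → UTC: 06:00–06:25, 06:40–08:30, 09:25–10:00, 10:25–11:00, 11:05–14:10.
Kira ∩ Hassan: 10:40–11:25, 12:35–14:40, 14:45–14:55.
Kira ∩ Hassan ∩ Tomás: 10:40–11:00, 11:05–11:25, 12:35–14:10.
Windows ≥ 40 min: 12:35–14:10.
Earliest such window starts at 12:35.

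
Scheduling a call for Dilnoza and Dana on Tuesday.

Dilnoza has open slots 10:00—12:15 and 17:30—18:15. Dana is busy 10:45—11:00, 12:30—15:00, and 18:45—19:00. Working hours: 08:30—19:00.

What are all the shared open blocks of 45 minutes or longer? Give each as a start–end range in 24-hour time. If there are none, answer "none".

10:00–10:45, 11:00–12:15, 17:30–18:15

Dana free within 08:30–19:00: 08:30–10:45, 11:00–12:30, 15:00–18:45.
Dilnoza ∩ Dana: 10:00–10:45, 11:00–12:15, 17:30–18:15.
Windows ≥ 45 min: 10:00–10:45, 11:00–12:15, 17:30–18:15.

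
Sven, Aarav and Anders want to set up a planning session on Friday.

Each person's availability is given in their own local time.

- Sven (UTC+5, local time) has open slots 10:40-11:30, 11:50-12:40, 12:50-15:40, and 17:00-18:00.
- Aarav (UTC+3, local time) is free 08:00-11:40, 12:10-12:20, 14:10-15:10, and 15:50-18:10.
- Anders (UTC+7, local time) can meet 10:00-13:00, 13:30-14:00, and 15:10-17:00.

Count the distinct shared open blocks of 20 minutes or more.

2

Sven → UTC: 05:40–06:30, 06:50–07:40, 07:50–10:40, 12:00–13:00.
Aarav → UTC: 05:00–08:40, 09:10–09:20, 11:10–12:10, 12:50–15:10.
Anders → UTC: 03:00–06:00, 06:30–07:00, 08:10–10:00.
Sven ∩ Aarav: 05:40–06:30, 06:50–07:40, 07:50–08:40, 09:10–09:20, 12:00–12:10, 12:50–13:00.
Sven ∩ Aarav ∩ Anders: 05:40–06:00, 06:50–07:00, 08:10–08:40, 09:10–09:20.
Windows ≥ 20 min: 05:40–06:00, 08:10–08:40.
That's 2 windows.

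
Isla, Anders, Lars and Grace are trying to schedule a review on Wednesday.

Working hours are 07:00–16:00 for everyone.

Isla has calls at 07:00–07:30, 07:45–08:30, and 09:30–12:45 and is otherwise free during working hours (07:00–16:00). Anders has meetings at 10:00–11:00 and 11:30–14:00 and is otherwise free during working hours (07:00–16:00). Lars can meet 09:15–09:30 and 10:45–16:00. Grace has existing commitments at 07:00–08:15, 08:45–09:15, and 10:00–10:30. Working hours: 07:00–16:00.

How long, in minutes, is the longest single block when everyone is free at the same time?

Isla free within 07:00–16:00: 07:30–07:45, 08:30–09:30, 12:45–16:00.
Anders free within 07:00–16:00: 07:00–10:00, 11:00–11:30, 14:00–16:00.
Grace free within 07:00–16:00: 08:15–08:45, 09:15–10:00, 10:30–16:00.
Isla ∩ Anders: 07:30–07:45, 08:30–09:30, 14:00–16:00.
Isla ∩ Anders ∩ Lars: 09:15–09:30, 14:00–16:00.
Isla ∩ Anders ∩ Lars ∩ Grace: 09:15–09:30, 14:00–16:00.
Common window lengths: 15, 120 min; longest is 120.

120 minutes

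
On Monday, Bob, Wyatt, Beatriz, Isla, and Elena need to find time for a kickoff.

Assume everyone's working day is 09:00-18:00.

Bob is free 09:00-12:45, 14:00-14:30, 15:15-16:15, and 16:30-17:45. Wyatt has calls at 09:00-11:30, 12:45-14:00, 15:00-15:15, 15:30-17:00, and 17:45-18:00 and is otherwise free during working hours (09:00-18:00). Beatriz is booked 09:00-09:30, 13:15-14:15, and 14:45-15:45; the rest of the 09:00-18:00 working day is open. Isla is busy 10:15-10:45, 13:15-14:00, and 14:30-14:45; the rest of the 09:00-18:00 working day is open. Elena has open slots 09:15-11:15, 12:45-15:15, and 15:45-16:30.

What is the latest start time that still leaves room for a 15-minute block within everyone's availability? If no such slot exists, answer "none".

Wyatt free within 09:00–18:00: 11:30–12:45, 14:00–15:00, 15:15–15:30, 17:00–17:45.
Beatriz free within 09:00–18:00: 09:30–13:15, 14:15–14:45, 15:45–18:00.
Isla free within 09:00–18:00: 09:00–10:15, 10:45–13:15, 14:00–14:30, 14:45–18:00.
Bob ∩ Wyatt: 11:30–12:45, 14:00–14:30, 15:15–15:30, 17:00–17:45.
Bob ∩ Wyatt ∩ Beatriz: 11:30–12:45, 14:15–14:30, 17:00–17:45.
Bob ∩ Wyatt ∩ Beatriz ∩ Isla: 11:30–12:45, 14:15–14:30, 17:00–17:45.
Bob ∩ Wyatt ∩ Beatriz ∩ Isla ∩ Elena: 14:15–14:30.
Windows ≥ 15 min: 14:15–14:30.
Latest start in the last window 14:15–14:30 is 14:30 − 15 min = 14:15.

14:15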